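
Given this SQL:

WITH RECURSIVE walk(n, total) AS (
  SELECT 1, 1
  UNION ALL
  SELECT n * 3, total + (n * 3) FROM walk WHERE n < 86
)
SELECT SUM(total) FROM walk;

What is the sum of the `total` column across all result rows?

Base: n=1, total=1.
Iteration 1: 1 < 86 holds -> n = 1 * 3 = 3, total = 1 + 3 = 4.
Iteration 2: 3 < 86 holds -> n = 3 * 3 = 9, total = 4 + 9 = 13.
Iteration 3: 9 < 86 holds -> n = 9 * 3 = 27, total = 13 + 27 = 40.
Iteration 4: 27 < 86 holds -> n = 27 * 3 = 81, total = 40 + 81 = 121.
Iteration 5: 81 < 86 holds -> n = 81 * 3 = 243, total = 121 + 243 = 364.
Iteration 6: 243 < 86 fails; recursion stops.
SUM(total) = 1 + 4 + 13 + 40 + 121 + 364 = 543.

543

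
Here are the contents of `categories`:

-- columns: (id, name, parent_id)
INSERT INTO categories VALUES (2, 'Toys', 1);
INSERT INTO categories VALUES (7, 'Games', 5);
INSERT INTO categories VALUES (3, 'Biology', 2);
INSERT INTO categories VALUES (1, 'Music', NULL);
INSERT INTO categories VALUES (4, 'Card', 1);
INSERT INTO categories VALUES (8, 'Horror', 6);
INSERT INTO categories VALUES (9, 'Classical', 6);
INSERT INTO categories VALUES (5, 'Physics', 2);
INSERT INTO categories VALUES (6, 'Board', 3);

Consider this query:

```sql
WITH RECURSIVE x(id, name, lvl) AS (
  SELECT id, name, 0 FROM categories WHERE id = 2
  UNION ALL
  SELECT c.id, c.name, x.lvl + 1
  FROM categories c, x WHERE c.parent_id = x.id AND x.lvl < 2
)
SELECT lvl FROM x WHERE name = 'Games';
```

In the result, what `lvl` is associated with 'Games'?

Base: id=2 (Toys) at lvl 0.
Iteration 1: rows with parent_id in {2} -> Biology (id 3, lvl 1), Physics (id 5, lvl 1).
Iteration 2: rows with parent_id in {3,5} -> Board (id 6, lvl 2), Games (id 7, lvl 2).
Iteration 3: lvl < 2 fails for all current rows; recursion stops.

2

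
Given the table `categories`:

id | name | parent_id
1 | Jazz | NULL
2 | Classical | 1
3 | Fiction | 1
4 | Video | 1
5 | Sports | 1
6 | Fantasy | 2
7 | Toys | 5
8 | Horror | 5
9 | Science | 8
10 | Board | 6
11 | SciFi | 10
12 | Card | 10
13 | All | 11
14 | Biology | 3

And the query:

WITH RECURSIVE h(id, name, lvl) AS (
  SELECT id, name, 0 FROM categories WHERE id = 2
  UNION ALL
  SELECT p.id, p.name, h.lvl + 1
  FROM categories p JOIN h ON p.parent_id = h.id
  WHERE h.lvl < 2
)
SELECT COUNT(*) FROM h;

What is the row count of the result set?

3

Base: id=2 (Classical) at lvl 0.
Iteration 1: rows with parent_id in {2} -> Fantasy (id 6, lvl 1).
Iteration 2: rows with parent_id in {6} -> Board (id 10, lvl 2).
Iteration 3: lvl < 2 fails for all current rows; recursion stops.
Total rows emitted: 3.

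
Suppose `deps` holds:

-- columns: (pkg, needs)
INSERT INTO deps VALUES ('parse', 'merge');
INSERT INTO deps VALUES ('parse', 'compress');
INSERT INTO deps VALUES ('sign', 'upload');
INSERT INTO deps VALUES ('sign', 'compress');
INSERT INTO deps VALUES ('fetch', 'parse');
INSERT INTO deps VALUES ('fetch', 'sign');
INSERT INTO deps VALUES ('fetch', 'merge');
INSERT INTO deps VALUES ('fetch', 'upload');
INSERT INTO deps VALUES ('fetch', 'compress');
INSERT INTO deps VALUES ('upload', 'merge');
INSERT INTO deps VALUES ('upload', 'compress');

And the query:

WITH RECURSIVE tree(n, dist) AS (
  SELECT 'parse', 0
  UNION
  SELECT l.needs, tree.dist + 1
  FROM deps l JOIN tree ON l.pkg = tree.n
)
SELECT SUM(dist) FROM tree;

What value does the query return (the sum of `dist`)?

2

Base: (parse, dist=0).
Iteration 1: edges from {parse} -> (compress, dist=1), (merge, dist=1).
Iteration 2: no outgoing edges from {compress,merge}; recursion stops.
SUM(dist) = 0 + 1 + 1 = 2.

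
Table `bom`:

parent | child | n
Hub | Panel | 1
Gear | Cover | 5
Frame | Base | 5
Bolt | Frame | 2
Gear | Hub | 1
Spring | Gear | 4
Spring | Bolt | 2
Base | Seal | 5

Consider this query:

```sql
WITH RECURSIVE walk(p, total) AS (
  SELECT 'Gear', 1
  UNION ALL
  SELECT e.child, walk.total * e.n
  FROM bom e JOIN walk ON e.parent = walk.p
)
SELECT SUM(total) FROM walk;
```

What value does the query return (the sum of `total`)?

8

Base: (Gear, total=1).
Iteration 1: components of {Gear} -> Cover = 1*5 = 5, Hub = 1*1 = 1.
Iteration 2: components of {Cover,Hub} -> Panel = 1*1 = 1.
Iteration 3: no further components; recursion stops.
SUM(total) = 1 + 1 + 5 + 1 = 8.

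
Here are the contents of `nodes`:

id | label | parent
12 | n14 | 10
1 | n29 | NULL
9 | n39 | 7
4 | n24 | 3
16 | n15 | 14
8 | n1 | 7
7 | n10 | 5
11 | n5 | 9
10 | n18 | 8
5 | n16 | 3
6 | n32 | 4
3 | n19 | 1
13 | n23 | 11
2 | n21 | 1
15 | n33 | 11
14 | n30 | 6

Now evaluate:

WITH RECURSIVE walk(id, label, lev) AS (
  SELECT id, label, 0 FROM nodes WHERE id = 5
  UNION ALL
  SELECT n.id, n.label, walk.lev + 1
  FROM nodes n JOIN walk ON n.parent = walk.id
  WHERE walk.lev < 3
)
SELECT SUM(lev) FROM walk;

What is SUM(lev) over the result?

11

Base: id=5 (n16) at lev 0.
Iteration 1: rows with parent in {5} -> n10 (id 7, lev 1).
Iteration 2: rows with parent in {7} -> n1 (id 8, lev 2), n39 (id 9, lev 2).
Iteration 3: rows with parent in {8,9} -> n18 (id 10, lev 3), n5 (id 11, lev 3).
Iteration 4: lev < 3 fails for all current rows; recursion stops.
SUM(lev) = 0 + 1 + 2 + 2 + 3 + 3 = 11.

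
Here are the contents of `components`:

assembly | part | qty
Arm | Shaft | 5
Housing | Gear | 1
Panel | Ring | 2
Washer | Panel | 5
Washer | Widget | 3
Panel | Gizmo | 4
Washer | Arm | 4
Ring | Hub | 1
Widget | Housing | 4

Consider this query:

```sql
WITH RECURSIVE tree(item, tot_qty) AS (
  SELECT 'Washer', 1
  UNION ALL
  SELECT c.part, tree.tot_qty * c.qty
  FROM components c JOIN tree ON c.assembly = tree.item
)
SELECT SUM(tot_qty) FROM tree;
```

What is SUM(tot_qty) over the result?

Base: (Washer, tot_qty=1).
Iteration 1: components of {Washer} -> Arm = 1*4 = 4, Panel = 1*5 = 5, Widget = 1*3 = 3.
Iteration 2: components of {Arm,Panel,Widget} -> Gizmo = 5*4 = 20, Housing = 3*4 = 12, Ring = 5*2 = 10, Shaft = 4*5 = 20.
Iteration 3: components of {Gizmo,Housing,Ring,Shaft} -> Gear = 12*1 = 12, Hub = 10*1 = 10.
Iteration 4: no further components; recursion stops.
SUM(tot_qty) = 1 + 4 + 3 + 5 + 20 + 12 + 10 + 20 + 12 + 10 = 97.

97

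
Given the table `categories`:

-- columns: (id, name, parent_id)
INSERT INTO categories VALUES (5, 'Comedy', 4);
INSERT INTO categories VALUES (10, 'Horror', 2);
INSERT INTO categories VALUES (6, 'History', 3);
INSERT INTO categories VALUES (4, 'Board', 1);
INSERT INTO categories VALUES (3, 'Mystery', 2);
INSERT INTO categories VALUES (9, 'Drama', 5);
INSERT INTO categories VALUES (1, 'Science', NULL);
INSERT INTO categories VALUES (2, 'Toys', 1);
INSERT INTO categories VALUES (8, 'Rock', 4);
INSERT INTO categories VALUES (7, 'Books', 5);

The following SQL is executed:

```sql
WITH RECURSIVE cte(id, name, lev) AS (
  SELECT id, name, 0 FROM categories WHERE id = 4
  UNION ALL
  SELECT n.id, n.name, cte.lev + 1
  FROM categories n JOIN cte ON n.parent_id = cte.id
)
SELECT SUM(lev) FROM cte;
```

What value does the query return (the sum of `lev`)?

6

Base: id=4 (Board) at lev 0.
Iteration 1: rows with parent_id in {4} -> Comedy (id 5, lev 1), Rock (id 8, lev 1).
Iteration 2: rows with parent_id in {5,8} -> Books (id 7, lev 2), Drama (id 9, lev 2).
Iteration 3: no rows with parent_id in {7,9}; recursion stops.
SUM(lev) = 0 + 1 + 1 + 2 + 2 = 6.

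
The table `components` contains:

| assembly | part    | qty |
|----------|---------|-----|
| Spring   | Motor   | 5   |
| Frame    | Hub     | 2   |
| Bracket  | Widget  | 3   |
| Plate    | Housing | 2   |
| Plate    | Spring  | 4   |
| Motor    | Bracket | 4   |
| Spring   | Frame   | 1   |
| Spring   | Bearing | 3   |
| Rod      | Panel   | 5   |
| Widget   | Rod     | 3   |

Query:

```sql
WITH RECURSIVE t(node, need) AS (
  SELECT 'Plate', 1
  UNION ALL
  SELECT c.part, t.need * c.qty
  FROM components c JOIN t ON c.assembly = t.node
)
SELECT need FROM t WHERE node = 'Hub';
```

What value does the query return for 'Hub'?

Base: (Plate, need=1).
Iteration 1: components of {Plate} -> Housing = 1*2 = 2, Spring = 1*4 = 4.
Iteration 2: components of {Housing,Spring} -> Bearing = 4*3 = 12, Frame = 4*1 = 4, Motor = 4*5 = 20.
Iteration 3: components of {Bearing,Frame,Motor} -> Bracket = 20*4 = 80, Hub = 4*2 = 8.
Iteration 4: components of {Bracket,Hub} -> Widget = 80*3 = 240.
Iteration 5: components of {Widget} -> Rod = 240*3 = 720.
Iteration 6: components of {Rod} -> Panel = 720*5 = 3600.
Iteration 7: no further components; recursion stops.

8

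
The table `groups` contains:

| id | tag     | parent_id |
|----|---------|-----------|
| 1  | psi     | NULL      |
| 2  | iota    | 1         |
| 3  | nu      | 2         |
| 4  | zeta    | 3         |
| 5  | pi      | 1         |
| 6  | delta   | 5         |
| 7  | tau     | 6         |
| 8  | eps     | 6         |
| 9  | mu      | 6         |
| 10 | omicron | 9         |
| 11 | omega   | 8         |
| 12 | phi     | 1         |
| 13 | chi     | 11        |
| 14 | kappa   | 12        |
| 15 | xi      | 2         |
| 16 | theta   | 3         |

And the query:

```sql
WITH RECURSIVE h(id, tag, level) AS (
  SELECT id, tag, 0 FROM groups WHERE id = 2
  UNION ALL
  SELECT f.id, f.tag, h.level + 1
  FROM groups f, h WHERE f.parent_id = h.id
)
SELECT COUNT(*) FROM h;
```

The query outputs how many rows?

Base: id=2 (iota) at level 0.
Iteration 1: rows with parent_id in {2} -> nu (id 3, level 1), xi (id 15, level 1).
Iteration 2: rows with parent_id in {3,15} -> zeta (id 4, level 2), theta (id 16, level 2).
Iteration 3: no rows with parent_id in {4,16}; recursion stops.
Total rows emitted: 5.

5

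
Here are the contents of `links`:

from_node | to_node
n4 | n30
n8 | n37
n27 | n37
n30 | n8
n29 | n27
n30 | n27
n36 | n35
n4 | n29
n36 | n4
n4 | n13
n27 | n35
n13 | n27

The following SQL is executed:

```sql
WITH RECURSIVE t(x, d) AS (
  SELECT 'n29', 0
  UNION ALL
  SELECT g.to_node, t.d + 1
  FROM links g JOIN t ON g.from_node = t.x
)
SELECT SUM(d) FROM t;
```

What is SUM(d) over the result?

5

Base: (n29, d=0).
Iteration 1: edges from {n29} -> (n27, d=1).
Iteration 2: edges from {n27} -> (n35, d=2), (n37, d=2).
Iteration 3: no outgoing edges from {n35,n37}; recursion stops.
SUM(d) = 0 + 1 + 2 + 2 = 5.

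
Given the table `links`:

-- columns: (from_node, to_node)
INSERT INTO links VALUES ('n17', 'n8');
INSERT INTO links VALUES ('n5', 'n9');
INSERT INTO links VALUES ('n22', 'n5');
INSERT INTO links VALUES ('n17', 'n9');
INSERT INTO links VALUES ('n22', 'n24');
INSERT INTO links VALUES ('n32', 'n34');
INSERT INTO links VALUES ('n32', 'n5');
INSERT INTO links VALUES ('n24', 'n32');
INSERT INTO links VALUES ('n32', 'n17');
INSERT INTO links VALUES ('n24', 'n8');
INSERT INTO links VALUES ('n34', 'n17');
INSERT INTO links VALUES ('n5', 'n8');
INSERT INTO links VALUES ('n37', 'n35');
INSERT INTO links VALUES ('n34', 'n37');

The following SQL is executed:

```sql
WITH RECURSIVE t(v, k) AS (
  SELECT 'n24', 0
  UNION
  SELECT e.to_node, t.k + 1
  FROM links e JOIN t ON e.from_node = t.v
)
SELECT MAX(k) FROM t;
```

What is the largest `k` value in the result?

4

Base: (n24, k=0).
Iteration 1: edges from {n24} -> (n32, k=1), (n8, k=1).
Iteration 2: edges from {n32,n8} -> (n17, k=2), (n34, k=2), (n5, k=2).
Iteration 3: edges from {n17,n34,n5} -> (n17, k=3), (n37, k=3), (n8, k=3), (n9, k=3). [UNION drops 2 duplicate row(s)]
Iteration 4: edges from {n17,n37,n8,n9} -> (n35, k=4), (n8, k=4), (n9, k=4).
Iteration 5: no outgoing edges from {n35,n8,n9}; recursion stops.
k values: 0, 1, 1, 2, 2, 2, 3, 3, 3, 3, 4, 4, 4; the maximum is 4.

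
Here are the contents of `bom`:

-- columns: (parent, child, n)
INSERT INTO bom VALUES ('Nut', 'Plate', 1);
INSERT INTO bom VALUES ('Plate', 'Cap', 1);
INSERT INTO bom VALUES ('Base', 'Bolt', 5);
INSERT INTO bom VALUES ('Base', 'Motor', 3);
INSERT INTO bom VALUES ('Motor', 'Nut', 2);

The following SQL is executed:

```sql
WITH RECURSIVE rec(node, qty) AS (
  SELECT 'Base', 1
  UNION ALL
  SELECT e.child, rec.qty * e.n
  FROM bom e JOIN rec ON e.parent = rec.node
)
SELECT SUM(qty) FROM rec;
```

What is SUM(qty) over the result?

Base: (Base, qty=1).
Iteration 1: components of {Base} -> Bolt = 1*5 = 5, Motor = 1*3 = 3.
Iteration 2: components of {Bolt,Motor} -> Nut = 3*2 = 6.
Iteration 3: components of {Nut} -> Plate = 6*1 = 6.
Iteration 4: components of {Plate} -> Cap = 6*1 = 6.
Iteration 5: no further components; recursion stops.
SUM(qty) = 1 + 3 + 5 + 6 + 6 + 6 = 27.

27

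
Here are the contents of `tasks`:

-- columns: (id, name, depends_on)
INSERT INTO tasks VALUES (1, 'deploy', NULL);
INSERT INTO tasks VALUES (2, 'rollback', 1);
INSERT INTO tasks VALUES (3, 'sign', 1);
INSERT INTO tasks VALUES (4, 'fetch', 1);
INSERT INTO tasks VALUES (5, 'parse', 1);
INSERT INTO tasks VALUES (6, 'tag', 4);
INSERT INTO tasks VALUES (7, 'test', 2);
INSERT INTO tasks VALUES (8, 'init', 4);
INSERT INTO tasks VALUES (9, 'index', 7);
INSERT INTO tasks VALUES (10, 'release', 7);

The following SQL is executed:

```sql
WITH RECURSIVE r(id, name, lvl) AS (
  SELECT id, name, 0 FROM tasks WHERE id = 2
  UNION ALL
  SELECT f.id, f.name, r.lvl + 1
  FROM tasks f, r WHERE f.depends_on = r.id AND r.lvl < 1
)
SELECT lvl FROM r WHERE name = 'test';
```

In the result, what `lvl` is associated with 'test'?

Base: id=2 (rollback) at lvl 0.
Iteration 1: rows with depends_on in {2} -> test (id 7, lvl 1).
Iteration 2: lvl < 1 fails for all current rows; recursion stops.

1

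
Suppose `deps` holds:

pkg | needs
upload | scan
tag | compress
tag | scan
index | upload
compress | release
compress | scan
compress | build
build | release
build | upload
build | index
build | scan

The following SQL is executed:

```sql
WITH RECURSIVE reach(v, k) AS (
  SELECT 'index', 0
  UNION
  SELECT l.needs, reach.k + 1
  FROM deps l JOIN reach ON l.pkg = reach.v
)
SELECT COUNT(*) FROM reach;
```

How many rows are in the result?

Base: (index, k=0).
Iteration 1: edges from {index} -> (upload, k=1).
Iteration 2: edges from {upload} -> (scan, k=2).
Iteration 3: no outgoing edges from {scan}; recursion stops.
Total rows emitted: 3.

3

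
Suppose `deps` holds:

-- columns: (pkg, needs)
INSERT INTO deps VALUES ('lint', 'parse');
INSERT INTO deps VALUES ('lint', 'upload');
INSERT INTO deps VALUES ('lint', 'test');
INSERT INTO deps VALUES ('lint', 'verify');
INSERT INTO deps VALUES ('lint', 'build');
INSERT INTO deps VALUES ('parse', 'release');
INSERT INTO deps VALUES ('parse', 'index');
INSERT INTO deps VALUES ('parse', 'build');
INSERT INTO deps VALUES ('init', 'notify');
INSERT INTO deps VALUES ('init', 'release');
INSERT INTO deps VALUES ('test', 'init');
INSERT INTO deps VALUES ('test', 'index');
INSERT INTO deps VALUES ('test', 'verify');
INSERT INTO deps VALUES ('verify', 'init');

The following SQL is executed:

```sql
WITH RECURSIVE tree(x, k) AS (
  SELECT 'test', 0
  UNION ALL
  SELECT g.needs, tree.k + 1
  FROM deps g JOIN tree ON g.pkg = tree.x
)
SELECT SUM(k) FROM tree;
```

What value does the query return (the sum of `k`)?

15

Base: (test, k=0).
Iteration 1: edges from {test} -> (index, k=1), (init, k=1), (verify, k=1).
Iteration 2: edges from {index,init,verify} -> (init, k=2), (notify, k=2), (release, k=2).
Iteration 3: edges from {init,notify,release} -> (notify, k=3), (release, k=3).
Iteration 4: no outgoing edges from {notify,release}; recursion stops.
SUM(k) = 0 + 1 + 1 + 1 + 2 + 2 + 2 + 3 + 3 = 15.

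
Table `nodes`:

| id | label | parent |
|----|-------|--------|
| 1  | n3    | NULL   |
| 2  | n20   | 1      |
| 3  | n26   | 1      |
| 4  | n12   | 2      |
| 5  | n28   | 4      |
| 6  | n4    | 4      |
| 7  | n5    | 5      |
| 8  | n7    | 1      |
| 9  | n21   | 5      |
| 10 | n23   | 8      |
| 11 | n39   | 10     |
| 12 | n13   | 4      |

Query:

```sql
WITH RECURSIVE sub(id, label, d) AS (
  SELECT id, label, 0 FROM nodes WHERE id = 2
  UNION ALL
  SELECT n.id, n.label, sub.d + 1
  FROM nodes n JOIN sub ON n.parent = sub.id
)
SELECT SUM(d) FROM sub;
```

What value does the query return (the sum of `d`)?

Base: id=2 (n20) at d 0.
Iteration 1: rows with parent in {2} -> n12 (id 4, d 1).
Iteration 2: rows with parent in {4} -> n28 (id 5, d 2), n4 (id 6, d 2), n13 (id 12, d 2).
Iteration 3: rows with parent in {5,6,12} -> n5 (id 7, d 3), n21 (id 9, d 3).
Iteration 4: no rows with parent in {7,9}; recursion stops.
SUM(d) = 0 + 1 + 2 + 2 + 2 + 3 + 3 = 13.

13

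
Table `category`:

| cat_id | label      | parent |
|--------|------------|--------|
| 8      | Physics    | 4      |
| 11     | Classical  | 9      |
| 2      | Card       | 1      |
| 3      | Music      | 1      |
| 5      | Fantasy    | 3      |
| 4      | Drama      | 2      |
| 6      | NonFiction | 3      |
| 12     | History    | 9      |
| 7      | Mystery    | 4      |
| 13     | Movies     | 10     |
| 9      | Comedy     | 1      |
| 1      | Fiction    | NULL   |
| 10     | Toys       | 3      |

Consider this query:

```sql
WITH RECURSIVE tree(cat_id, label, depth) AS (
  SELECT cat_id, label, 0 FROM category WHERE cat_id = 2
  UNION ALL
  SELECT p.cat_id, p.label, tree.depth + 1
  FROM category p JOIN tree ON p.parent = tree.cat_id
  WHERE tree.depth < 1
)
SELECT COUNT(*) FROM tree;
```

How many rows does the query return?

2

Base: cat_id=2 (Card) at depth 0.
Iteration 1: rows with parent in {2} -> Drama (id 4, depth 1).
Iteration 2: depth < 1 fails for all current rows; recursion stops.
Total rows emitted: 2.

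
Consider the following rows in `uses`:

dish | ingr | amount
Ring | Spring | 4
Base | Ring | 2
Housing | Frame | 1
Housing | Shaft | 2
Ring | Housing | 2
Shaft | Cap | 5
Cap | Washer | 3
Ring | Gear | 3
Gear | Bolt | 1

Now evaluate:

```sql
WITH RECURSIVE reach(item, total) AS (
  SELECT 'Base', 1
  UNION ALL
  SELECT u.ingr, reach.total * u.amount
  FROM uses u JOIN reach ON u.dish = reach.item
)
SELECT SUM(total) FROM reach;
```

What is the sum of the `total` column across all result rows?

199

Base: (Base, total=1).
Iteration 1: components of {Base} -> Ring = 1*2 = 2.
Iteration 2: components of {Ring} -> Gear = 2*3 = 6, Housing = 2*2 = 4, Spring = 2*4 = 8.
Iteration 3: components of {Gear,Housing,Spring} -> Bolt = 6*1 = 6, Frame = 4*1 = 4, Shaft = 4*2 = 8.
Iteration 4: components of {Bolt,Frame,Shaft} -> Cap = 8*5 = 40.
Iteration 5: components of {Cap} -> Washer = 40*3 = 120.
Iteration 6: no further components; recursion stops.
SUM(total) = 1 + 2 + 4 + 6 + 8 + 8 + 4 + 6 + 40 + 120 = 199.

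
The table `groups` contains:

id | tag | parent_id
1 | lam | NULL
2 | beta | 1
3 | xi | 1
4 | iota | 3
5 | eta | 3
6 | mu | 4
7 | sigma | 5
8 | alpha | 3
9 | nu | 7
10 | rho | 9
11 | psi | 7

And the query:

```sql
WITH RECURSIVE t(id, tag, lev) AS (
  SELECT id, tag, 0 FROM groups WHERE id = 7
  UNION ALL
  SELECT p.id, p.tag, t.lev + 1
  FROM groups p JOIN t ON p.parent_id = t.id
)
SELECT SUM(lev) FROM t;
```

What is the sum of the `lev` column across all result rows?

Base: id=7 (sigma) at lev 0.
Iteration 1: rows with parent_id in {7} -> nu (id 9, lev 1), psi (id 11, lev 1).
Iteration 2: rows with parent_id in {9,11} -> rho (id 10, lev 2).
Iteration 3: no rows with parent_id in {10}; recursion stops.
SUM(lev) = 0 + 1 + 1 + 2 = 4.

4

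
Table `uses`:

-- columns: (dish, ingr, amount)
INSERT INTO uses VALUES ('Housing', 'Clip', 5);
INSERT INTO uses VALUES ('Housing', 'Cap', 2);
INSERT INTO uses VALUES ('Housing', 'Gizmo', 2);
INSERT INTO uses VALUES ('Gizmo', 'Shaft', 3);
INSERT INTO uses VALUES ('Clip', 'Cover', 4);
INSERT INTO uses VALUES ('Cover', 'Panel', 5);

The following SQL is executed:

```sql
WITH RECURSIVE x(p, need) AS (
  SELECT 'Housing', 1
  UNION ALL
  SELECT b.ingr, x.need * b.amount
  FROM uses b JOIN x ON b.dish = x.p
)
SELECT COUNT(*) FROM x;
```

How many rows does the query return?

7

Base: (Housing, need=1).
Iteration 1: components of {Housing} -> Cap = 1*2 = 2, Clip = 1*5 = 5, Gizmo = 1*2 = 2.
Iteration 2: components of {Cap,Clip,Gizmo} -> Cover = 5*4 = 20, Shaft = 2*3 = 6.
Iteration 3: components of {Cover,Shaft} -> Panel = 20*5 = 100.
Iteration 4: no further components; recursion stops.
Total rows emitted: 7.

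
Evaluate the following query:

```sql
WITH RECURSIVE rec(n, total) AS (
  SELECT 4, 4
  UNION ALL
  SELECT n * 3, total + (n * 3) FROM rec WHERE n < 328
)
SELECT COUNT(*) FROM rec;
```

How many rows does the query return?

Base: n=4, total=4.
Iteration 1: 4 < 328 holds -> n = 4 * 3 = 12, total = 4 + 12 = 16.
Iteration 2: 12 < 328 holds -> n = 12 * 3 = 36, total = 16 + 36 = 52.
Iteration 3: 36 < 328 holds -> n = 36 * 3 = 108, total = 52 + 108 = 160.
Iteration 4: 108 < 328 holds -> n = 108 * 3 = 324, total = 160 + 324 = 484.
Iteration 5: 324 < 328 holds -> n = 324 * 3 = 972, total = 484 + 972 = 1456.
Iteration 6: 972 < 328 fails; recursion stops.
Total rows emitted: 6.

6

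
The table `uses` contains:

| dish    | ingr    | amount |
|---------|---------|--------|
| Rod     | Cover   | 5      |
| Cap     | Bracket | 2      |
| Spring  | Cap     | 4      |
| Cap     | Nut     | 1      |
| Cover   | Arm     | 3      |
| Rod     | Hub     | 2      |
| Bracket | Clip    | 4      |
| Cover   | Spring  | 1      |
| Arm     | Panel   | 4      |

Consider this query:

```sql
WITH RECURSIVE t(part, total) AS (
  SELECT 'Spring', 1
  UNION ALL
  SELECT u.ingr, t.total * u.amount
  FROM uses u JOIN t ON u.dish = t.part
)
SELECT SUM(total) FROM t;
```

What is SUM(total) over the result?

49

Base: (Spring, total=1).
Iteration 1: components of {Spring} -> Cap = 1*4 = 4.
Iteration 2: components of {Cap} -> Bracket = 4*2 = 8, Nut = 4*1 = 4.
Iteration 3: components of {Bracket,Nut} -> Clip = 8*4 = 32.
Iteration 4: no further components; recursion stops.
SUM(total) = 1 + 4 + 8 + 4 + 32 = 49.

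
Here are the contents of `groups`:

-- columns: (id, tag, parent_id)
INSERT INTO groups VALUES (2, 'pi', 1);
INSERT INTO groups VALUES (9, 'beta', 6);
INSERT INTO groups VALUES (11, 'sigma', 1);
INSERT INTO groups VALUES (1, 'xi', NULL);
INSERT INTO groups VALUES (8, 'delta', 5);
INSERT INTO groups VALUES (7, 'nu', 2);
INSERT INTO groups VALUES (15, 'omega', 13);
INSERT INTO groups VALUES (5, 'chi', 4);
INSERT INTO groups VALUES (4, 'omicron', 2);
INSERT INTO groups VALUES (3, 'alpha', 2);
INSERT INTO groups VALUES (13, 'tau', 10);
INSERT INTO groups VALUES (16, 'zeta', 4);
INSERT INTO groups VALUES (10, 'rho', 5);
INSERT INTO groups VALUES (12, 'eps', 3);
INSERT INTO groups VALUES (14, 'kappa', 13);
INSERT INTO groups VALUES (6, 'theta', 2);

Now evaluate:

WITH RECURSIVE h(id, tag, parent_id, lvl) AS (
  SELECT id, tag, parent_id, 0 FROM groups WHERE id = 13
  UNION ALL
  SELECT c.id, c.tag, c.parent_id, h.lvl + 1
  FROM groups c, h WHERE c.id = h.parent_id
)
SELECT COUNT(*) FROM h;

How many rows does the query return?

6

Base: id=13 (tau), parent_id=10, lvl 0.
Iteration 1: join on id=10 -> rho (id 10, parent_id=5, lvl 1).
Iteration 2: join on id=5 -> chi (id 5, parent_id=4, lvl 2).
Iteration 3: join on id=4 -> omicron (id 4, parent_id=2, lvl 3).
Iteration 4: join on id=2 -> pi (id 2, parent_id=1, lvl 4).
Iteration 5: join on id=1 -> xi (id 1, parent_id=NULL, lvl 5).
Iteration 6: parent_id is NULL; no match; recursion stops.
Total rows emitted: 6.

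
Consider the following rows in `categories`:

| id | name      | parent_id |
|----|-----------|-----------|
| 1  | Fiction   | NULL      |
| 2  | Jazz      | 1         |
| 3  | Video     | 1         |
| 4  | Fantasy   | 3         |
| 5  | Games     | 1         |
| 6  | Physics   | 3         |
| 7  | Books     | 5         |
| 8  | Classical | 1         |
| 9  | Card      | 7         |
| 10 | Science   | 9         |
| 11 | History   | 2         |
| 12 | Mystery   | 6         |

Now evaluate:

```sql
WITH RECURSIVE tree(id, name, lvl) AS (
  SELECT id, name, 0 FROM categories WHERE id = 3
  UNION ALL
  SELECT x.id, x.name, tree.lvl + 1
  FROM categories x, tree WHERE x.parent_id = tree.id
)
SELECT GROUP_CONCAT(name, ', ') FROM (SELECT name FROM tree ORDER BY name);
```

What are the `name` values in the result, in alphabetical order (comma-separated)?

Base: id=3 (Video) at lvl 0.
Iteration 1: rows with parent_id in {3} -> Fantasy (id 4, lvl 1), Physics (id 6, lvl 1).
Iteration 2: rows with parent_id in {4,6} -> Mystery (id 12, lvl 2).
Iteration 3: no rows with parent_id in {12}; recursion stops.

Fantasy, Mystery, Physics, Video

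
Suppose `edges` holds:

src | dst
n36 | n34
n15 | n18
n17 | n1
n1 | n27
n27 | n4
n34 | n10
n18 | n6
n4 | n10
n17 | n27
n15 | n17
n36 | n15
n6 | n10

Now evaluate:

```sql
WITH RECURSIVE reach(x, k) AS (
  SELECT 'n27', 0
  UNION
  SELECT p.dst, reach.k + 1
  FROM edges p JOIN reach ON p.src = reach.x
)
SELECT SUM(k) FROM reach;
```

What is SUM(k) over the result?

Base: (n27, k=0).
Iteration 1: edges from {n27} -> (n4, k=1).
Iteration 2: edges from {n4} -> (n10, k=2).
Iteration 3: no outgoing edges from {n10}; recursion stops.
SUM(k) = 0 + 1 + 2 = 3.

3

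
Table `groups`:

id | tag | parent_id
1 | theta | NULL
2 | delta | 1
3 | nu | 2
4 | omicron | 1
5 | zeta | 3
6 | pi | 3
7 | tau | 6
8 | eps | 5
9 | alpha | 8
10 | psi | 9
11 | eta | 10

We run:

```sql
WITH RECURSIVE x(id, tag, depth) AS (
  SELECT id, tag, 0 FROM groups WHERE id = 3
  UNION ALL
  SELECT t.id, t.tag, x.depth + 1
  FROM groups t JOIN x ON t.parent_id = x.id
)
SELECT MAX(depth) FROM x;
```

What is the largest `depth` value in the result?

Base: id=3 (nu) at depth 0.
Iteration 1: rows with parent_id in {3} -> zeta (id 5, depth 1), pi (id 6, depth 1).
Iteration 2: rows with parent_id in {5,6} -> tau (id 7, depth 2), eps (id 8, depth 2).
Iteration 3: rows with parent_id in {7,8} -> alpha (id 9, depth 3).
Iteration 4: rows with parent_id in {9} -> psi (id 10, depth 4).
Iteration 5: rows with parent_id in {10} -> eta (id 11, depth 5).
Iteration 6: no rows with parent_id in {11}; recursion stops.
depth values: 0, 1, 1, 2, 2, 3, 4, 5; the maximum is 5.

5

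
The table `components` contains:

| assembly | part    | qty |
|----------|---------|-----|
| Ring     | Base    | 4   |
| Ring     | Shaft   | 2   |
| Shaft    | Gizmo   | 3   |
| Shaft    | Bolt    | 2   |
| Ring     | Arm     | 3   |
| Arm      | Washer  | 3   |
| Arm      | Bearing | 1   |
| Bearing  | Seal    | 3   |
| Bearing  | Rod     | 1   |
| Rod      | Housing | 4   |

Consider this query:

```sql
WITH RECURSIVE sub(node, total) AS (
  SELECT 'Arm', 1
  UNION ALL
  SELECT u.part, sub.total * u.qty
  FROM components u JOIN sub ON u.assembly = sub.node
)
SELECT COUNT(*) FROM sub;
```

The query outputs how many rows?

6

Base: (Arm, total=1).
Iteration 1: components of {Arm} -> Bearing = 1*1 = 1, Washer = 1*3 = 3.
Iteration 2: components of {Bearing,Washer} -> Rod = 1*1 = 1, Seal = 1*3 = 3.
Iteration 3: components of {Rod,Seal} -> Housing = 1*4 = 4.
Iteration 4: no further components; recursion stops.
Total rows emitted: 6.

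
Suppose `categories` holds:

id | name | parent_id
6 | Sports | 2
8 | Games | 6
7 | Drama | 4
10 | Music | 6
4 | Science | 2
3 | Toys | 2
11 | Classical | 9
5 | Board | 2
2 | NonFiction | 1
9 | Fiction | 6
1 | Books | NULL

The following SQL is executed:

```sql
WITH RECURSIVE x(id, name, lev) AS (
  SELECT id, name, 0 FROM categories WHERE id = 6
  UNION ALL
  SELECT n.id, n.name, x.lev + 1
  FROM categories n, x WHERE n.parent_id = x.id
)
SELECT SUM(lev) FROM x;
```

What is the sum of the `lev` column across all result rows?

Base: id=6 (Sports) at lev 0.
Iteration 1: rows with parent_id in {6} -> Games (id 8, lev 1), Fiction (id 9, lev 1), Music (id 10, lev 1).
Iteration 2: rows with parent_id in {8,9,10} -> Classical (id 11, lev 2).
Iteration 3: no rows with parent_id in {11}; recursion stops.
SUM(lev) = 0 + 1 + 1 + 1 + 2 = 5.

5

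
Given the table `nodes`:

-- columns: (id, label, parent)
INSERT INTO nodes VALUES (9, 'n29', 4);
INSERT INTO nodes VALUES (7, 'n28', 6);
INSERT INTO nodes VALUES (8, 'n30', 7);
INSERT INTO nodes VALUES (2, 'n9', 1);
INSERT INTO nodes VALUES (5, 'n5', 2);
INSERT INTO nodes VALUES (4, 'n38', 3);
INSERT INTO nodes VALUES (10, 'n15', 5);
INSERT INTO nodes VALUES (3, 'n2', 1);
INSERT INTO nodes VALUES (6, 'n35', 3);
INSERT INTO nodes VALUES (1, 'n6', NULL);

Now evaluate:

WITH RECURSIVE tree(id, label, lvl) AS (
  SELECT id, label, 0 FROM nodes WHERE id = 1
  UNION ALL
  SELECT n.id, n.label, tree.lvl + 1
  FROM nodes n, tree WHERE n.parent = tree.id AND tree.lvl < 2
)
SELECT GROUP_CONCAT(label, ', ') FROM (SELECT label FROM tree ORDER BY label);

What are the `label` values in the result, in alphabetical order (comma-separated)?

n2, n35, n38, n5, n6, n9

Base: id=1 (n6) at lvl 0.
Iteration 1: rows with parent in {1} -> n9 (id 2, lvl 1), n2 (id 3, lvl 1).
Iteration 2: rows with parent in {2,3} -> n38 (id 4, lvl 2), n5 (id 5, lvl 2), n35 (id 6, lvl 2).
Iteration 3: lvl < 2 fails for all current rows; recursion stops.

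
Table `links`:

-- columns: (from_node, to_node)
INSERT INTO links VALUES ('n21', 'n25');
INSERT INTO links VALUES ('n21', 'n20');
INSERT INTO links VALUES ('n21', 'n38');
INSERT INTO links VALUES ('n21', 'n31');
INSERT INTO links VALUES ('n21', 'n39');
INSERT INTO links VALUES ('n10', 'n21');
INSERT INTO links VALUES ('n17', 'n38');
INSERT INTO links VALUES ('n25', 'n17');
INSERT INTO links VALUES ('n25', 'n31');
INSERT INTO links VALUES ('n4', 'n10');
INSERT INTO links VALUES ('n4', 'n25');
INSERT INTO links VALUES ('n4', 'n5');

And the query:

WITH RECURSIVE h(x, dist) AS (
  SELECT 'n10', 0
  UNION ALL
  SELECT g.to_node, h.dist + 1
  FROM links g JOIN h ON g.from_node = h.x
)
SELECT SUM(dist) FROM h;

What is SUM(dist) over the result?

Base: (n10, dist=0).
Iteration 1: edges from {n10} -> (n21, dist=1).
Iteration 2: edges from {n21} -> (n20, dist=2), (n25, dist=2), (n31, dist=2), (n38, dist=2), (n39, dist=2).
Iteration 3: edges from {n20,n25,n31,n38,n39} -> (n17, dist=3), (n31, dist=3).
Iteration 4: edges from {n17,n31} -> (n38, dist=4).
Iteration 5: no outgoing edges from {n38}; recursion stops.
SUM(dist) = 0 + 1 + 2 + 2 + 2 + 2 + 2 + 3 + 3 + 4 = 21.

21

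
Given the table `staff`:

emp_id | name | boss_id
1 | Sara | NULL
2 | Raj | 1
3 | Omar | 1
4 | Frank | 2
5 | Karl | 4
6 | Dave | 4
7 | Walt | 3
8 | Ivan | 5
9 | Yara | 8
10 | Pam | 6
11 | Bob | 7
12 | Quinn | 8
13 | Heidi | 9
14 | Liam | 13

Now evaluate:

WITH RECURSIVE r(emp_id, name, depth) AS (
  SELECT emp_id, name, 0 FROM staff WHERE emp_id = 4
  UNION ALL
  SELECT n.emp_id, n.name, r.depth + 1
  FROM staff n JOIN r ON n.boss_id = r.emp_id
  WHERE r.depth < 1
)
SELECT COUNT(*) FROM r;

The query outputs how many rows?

3

Base: emp_id=4 (Frank) at depth 0.
Iteration 1: rows with boss_id in {4} -> Karl (id 5, depth 1), Dave (id 6, depth 1).
Iteration 2: depth < 1 fails for all current rows; recursion stops.
Total rows emitted: 3.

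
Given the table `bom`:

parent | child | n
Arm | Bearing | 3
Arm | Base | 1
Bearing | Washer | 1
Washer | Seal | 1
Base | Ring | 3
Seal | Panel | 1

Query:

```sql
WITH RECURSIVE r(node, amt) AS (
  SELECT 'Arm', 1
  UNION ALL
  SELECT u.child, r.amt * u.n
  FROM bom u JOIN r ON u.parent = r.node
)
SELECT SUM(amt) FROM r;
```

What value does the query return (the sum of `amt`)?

17

Base: (Arm, amt=1).
Iteration 1: components of {Arm} -> Base = 1*1 = 1, Bearing = 1*3 = 3.
Iteration 2: components of {Base,Bearing} -> Ring = 1*3 = 3, Washer = 3*1 = 3.
Iteration 3: components of {Ring,Washer} -> Seal = 3*1 = 3.
Iteration 4: components of {Seal} -> Panel = 3*1 = 3.
Iteration 5: no further components; recursion stops.
SUM(amt) = 1 + 3 + 1 + 3 + 3 + 3 + 3 = 17.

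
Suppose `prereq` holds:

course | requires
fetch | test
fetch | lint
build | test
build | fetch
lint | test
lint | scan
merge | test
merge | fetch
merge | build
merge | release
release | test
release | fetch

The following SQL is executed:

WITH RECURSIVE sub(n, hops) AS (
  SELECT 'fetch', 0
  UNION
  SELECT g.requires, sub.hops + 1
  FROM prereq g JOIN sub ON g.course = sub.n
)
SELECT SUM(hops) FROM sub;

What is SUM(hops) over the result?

Base: (fetch, hops=0).
Iteration 1: edges from {fetch} -> (lint, hops=1), (test, hops=1).
Iteration 2: edges from {lint,test} -> (scan, hops=2), (test, hops=2).
Iteration 3: no outgoing edges from {scan,test}; recursion stops.
SUM(hops) = 0 + 1 + 1 + 2 + 2 = 6.

6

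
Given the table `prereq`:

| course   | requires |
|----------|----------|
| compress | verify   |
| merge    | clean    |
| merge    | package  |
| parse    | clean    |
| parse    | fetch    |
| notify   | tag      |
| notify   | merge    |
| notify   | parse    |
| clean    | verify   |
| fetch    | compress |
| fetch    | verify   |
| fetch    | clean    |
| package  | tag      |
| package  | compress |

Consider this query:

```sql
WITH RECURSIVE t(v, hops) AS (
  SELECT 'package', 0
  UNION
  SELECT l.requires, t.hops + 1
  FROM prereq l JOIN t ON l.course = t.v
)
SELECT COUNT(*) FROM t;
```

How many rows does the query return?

4

Base: (package, hops=0).
Iteration 1: edges from {package} -> (compress, hops=1), (tag, hops=1).
Iteration 2: edges from {compress,tag} -> (verify, hops=2).
Iteration 3: no outgoing edges from {verify}; recursion stops.
Total rows emitted: 4.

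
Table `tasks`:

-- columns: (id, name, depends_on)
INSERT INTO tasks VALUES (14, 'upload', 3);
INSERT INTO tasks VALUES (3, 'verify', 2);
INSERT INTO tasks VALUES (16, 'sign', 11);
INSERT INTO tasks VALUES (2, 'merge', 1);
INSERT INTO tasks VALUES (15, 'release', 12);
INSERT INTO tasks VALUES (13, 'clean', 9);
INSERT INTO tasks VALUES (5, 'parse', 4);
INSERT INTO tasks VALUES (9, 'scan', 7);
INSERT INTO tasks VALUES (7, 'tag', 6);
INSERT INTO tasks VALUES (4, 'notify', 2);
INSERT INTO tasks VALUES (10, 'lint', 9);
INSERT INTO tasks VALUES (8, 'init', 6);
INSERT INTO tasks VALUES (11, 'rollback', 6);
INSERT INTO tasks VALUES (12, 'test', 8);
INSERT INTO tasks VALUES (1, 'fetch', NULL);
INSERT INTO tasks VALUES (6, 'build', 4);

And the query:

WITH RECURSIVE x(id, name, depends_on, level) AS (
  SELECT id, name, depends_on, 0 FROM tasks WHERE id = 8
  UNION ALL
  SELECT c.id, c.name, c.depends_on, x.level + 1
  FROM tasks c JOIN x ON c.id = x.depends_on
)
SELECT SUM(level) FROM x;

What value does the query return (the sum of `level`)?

Base: id=8 (init), depends_on=6, level 0.
Iteration 1: join on id=6 -> build (id 6, depends_on=4, level 1).
Iteration 2: join on id=4 -> notify (id 4, depends_on=2, level 2).
Iteration 3: join on id=2 -> merge (id 2, depends_on=1, level 3).
Iteration 4: join on id=1 -> fetch (id 1, depends_on=NULL, level 4).
Iteration 5: depends_on is NULL; no match; recursion stops.
SUM(level) = 0 + 1 + 2 + 3 + 4 = 10.

10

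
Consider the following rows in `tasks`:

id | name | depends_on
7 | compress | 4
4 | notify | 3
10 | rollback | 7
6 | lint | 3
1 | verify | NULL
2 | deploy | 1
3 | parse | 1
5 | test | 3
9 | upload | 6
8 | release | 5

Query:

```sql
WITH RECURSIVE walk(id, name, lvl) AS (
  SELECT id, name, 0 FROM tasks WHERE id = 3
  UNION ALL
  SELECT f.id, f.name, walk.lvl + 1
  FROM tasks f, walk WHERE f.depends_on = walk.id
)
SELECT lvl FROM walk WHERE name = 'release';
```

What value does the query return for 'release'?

Base: id=3 (parse) at lvl 0.
Iteration 1: rows with depends_on in {3} -> notify (id 4, lvl 1), test (id 5, lvl 1), lint (id 6, lvl 1).
Iteration 2: rows with depends_on in {4,5,6} -> compress (id 7, lvl 2), release (id 8, lvl 2), upload (id 9, lvl 2).
Iteration 3: rows with depends_on in {7,8,9} -> rollback (id 10, lvl 3).
Iteration 4: no rows with depends_on in {10}; recursion stops.

2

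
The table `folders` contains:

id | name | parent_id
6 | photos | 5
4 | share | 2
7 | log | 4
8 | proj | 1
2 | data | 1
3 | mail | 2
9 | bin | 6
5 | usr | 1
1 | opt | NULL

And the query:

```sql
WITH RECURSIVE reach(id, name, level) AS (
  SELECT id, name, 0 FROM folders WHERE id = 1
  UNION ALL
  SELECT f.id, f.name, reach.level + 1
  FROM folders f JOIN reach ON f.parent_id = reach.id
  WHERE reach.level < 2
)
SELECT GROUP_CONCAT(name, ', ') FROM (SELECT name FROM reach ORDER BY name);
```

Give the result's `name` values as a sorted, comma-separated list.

Base: id=1 (opt) at level 0.
Iteration 1: rows with parent_id in {1} -> data (id 2, level 1), usr (id 5, level 1), proj (id 8, level 1).
Iteration 2: rows with parent_id in {2,5,8} -> mail (id 3, level 2), share (id 4, level 2), photos (id 6, level 2).
Iteration 3: level < 2 fails for all current rows; recursion stops.

data, mail, opt, photos, proj, share, usr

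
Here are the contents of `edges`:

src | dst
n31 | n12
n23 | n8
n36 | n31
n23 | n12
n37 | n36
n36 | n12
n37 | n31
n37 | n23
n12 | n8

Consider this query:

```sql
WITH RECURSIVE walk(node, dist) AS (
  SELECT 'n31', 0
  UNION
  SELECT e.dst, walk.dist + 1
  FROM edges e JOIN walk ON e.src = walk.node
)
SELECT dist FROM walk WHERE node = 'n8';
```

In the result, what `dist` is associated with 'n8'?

Base: (n31, dist=0).
Iteration 1: edges from {n31} -> (n12, dist=1).
Iteration 2: edges from {n12} -> (n8, dist=2).
Iteration 3: no outgoing edges from {n8}; recursion stops.

2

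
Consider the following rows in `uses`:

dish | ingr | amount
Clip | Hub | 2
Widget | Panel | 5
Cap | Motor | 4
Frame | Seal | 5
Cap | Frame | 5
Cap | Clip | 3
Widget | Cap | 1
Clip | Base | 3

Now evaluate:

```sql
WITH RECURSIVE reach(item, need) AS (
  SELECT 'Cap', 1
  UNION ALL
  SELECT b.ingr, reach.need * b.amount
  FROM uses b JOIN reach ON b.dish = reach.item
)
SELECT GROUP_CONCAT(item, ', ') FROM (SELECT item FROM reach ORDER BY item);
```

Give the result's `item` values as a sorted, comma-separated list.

Base, Cap, Clip, Frame, Hub, Motor, Seal

Base: (Cap, need=1).
Iteration 1: components of {Cap} -> Clip = 1*3 = 3, Frame = 1*5 = 5, Motor = 1*4 = 4.
Iteration 2: components of {Clip,Frame,Motor} -> Base = 3*3 = 9, Hub = 3*2 = 6, Seal = 5*5 = 25.
Iteration 3: no further components; recursion stops.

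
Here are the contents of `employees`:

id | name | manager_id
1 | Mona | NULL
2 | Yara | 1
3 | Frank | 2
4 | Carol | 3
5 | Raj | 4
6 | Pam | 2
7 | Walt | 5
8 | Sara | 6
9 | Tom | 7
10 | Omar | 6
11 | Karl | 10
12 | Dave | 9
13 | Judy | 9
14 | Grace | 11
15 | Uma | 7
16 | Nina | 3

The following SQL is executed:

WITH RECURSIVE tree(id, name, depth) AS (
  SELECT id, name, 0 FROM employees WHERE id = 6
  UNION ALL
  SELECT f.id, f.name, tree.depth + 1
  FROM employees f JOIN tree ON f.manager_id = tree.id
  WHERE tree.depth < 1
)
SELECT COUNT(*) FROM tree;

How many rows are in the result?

Base: id=6 (Pam) at depth 0.
Iteration 1: rows with manager_id in {6} -> Sara (id 8, depth 1), Omar (id 10, depth 1).
Iteration 2: depth < 1 fails for all current rows; recursion stops.
Total rows emitted: 3.

3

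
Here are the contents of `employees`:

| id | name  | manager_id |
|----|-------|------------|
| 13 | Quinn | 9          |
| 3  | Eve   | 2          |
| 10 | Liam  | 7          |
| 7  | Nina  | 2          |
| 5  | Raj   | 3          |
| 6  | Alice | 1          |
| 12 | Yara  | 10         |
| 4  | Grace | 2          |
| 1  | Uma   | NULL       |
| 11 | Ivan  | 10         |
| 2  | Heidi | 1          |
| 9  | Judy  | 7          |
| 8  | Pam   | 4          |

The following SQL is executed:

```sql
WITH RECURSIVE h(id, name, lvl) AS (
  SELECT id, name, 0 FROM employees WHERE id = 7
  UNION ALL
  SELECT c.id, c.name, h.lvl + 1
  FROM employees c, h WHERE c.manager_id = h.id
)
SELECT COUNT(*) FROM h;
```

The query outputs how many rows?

6

Base: id=7 (Nina) at lvl 0.
Iteration 1: rows with manager_id in {7} -> Judy (id 9, lvl 1), Liam (id 10, lvl 1).
Iteration 2: rows with manager_id in {9,10} -> Ivan (id 11, lvl 2), Yara (id 12, lvl 2), Quinn (id 13, lvl 2).
Iteration 3: no rows with manager_id in {11,12,13}; recursion stops.
Total rows emitted: 6.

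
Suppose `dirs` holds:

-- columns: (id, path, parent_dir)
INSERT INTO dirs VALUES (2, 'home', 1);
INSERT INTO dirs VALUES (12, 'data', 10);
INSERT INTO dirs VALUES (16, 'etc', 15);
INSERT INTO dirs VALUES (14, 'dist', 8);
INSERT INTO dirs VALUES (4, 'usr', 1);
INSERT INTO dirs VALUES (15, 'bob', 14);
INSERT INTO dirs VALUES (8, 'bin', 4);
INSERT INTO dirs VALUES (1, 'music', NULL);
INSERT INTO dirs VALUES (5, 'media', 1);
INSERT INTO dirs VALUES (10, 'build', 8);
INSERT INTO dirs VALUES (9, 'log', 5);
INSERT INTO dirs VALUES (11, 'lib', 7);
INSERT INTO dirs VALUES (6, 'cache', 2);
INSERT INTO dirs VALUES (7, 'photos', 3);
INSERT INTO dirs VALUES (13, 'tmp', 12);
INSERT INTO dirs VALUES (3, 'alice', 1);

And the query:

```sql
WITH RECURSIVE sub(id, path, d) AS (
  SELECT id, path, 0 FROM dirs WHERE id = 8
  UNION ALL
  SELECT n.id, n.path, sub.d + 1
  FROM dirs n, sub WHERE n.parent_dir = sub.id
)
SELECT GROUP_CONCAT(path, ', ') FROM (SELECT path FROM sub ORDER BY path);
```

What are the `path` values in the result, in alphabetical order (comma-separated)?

bin, bob, build, data, dist, etc, tmp

Base: id=8 (bin) at d 0.
Iteration 1: rows with parent_dir in {8} -> build (id 10, d 1), dist (id 14, d 1).
Iteration 2: rows with parent_dir in {10,14} -> data (id 12, d 2), bob (id 15, d 2).
Iteration 3: rows with parent_dir in {12,15} -> tmp (id 13, d 3), etc (id 16, d 3).
Iteration 4: no rows with parent_dir in {13,16}; recursion stops.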